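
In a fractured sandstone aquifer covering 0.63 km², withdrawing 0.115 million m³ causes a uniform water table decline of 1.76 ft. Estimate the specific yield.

Sy ≈ 0.34

A = 0.63 km² = 6.3 × 10^5 m²
Δh = 1.76 ft = 0.5364 m
ΔV = 0.115 million m³ = 1.15 × 10^5 m³
Sy = ΔV / (A × Δh) = 1.15 × 10^5 m³ / (6.3 × 10^5 m² × 0.5364 m) = 0.3403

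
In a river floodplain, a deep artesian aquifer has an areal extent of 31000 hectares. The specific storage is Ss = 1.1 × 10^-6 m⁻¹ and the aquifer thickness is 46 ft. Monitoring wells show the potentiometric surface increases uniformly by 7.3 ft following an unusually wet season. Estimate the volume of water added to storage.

ΔV ≈ 10600 m³

b = 46 ft = 14.02 m
S = Ss × b = 1.1 × 10^-6 m⁻¹ × 14.02 m = 1.542 × 10^-5
A = 31000 hectares = 3.1 × 10^8 m²
Δh = 7.3 ft = 2.225 m
ΔV = S × A × Δh = 1.542 × 10^-5 × 3.1 × 10^8 m² × 2.225 m = 10640 m³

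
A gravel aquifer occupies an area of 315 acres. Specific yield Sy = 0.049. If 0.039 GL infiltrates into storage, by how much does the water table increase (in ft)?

A = 315 acres = 1.275 × 10^6 m²
ΔV = 0.039 GL = 39000 m³
Δh = ΔV / (Sy × A) = 39000 m³ / (0.049 × 1.275 × 10^6 m²) = 0.6244 m
Δh = 0.6244 m = 2.048 ft

Δh ≈ 2.05 ft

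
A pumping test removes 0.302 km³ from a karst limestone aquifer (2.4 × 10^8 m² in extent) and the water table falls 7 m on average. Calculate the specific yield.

ΔV = 0.302 km³ = 3.02 × 10^8 m³
Sy = ΔV / (A × Δh) = 3.02 × 10^8 m³ / (2.4 × 10^8 m² × 7 m) = 0.1798

Sy ≈ 0.18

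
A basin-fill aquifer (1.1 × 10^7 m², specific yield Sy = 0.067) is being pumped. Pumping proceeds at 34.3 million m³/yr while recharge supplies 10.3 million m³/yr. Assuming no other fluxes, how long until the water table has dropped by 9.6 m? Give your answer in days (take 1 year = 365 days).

ΔV = Sy × A × Δh = 0.067 × 1.1 × 10^7 × 9.6 = 7.075 × 10^6 m³
Net withdrawal = 34.3 − 10.3 = 24 million m³/yr = 65750 m³/d
t = ΔV / Q = 7.075 × 10^6 m³ / 65750 m³/d = 107.6 d

t ≈ 108 days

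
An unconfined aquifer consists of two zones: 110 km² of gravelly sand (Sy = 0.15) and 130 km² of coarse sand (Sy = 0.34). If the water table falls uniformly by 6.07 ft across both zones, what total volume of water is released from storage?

ΔV ≈ 1.12 × 10^8 m³

A₁ = 110 km² = 1.1 × 10^8 m²; A₂ = 130 km² = 1.3 × 10^8 m²
Δh = 6.07 ft = 1.85 m
ΔV₁ = 0.15 × 1.1 × 10^8 × 1.85 = 3.053 × 10^7 m³
ΔV₂ = 0.34 × 1.3 × 10^8 × 1.85 = 8.178 × 10^7 m³
ΔV = ΔV₁ + ΔV₂ = 1.123 × 10^8 m³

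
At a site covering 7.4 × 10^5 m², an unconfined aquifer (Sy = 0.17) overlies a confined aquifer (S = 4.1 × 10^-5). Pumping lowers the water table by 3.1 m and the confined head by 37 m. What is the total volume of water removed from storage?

ΔV ≈ 3.91 × 10^5 m³

Unconfined: ΔV_u = Sy × A × Δh_u = 0.17 × 7.4 × 10^5 × 3.1 = 3.9 × 10^5 m³
Confined: ΔV_c = S × A × Δh_c = 4.1 × 10^-5 × 7.4 × 10^5 × 37 = 1123 m³
Total ΔV = 3.9 × 10^5 + 1123 = 3.911 × 10^5 m³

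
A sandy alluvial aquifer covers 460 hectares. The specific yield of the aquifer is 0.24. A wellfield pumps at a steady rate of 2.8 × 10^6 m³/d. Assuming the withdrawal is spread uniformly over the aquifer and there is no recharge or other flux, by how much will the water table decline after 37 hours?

A = 460 hectares = 4.6 × 10^6 m²
t = 37 hours = 1.542 d
ΔV = Q × t = 2.8 × 10^6 m³/d × 1.542 d = 4.317 × 10^6 m³
Δh = ΔV / (Sy × A) = 4.317 × 10^6 / (0.24 × 4.6 × 10^6) = 3.91 m

Δh ≈ 3.91 m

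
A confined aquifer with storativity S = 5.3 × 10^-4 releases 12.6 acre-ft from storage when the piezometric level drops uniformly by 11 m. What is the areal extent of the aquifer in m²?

A ≈ 2.67 × 10^6 m²

ΔV = 12.6 acre-ft = 15540 m³
A = ΔV / (S × Δh) = 15540 / (5.3 × 10^-4 × 11) = 2.666 × 10^6 m²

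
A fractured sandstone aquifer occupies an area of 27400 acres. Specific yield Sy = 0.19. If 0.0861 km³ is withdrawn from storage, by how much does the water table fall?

A = 27400 acres = 1.109 × 10^8 m²
ΔV = 0.0861 km³ = 8.61 × 10^7 m³
Δh = ΔV / (Sy × A) = 8.61 × 10^7 m³ / (0.19 × 1.109 × 10^8 m²) = 4.087 m

Δh ≈ 4.09 m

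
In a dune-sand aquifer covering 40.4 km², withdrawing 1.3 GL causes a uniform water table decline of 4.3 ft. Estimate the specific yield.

Sy ≈ 0.025

A = 40.4 km² = 4.04 × 10^7 m²
Δh = 4.3 ft = 1.311 m
ΔV = 1.3 GL = 1.3 × 10^6 m³
Sy = ΔV / (A × Δh) = 1.3 × 10^6 m³ / (4.04 × 10^7 m² × 1.311 m) = 0.02455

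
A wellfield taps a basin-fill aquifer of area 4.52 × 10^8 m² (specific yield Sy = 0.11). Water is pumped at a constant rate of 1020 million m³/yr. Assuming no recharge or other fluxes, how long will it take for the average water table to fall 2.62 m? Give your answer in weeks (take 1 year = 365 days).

t ≈ 6.66 weeks

ΔV = Sy × A × Δh = 0.11 × 4.52 × 10^8 × 2.62 = 1.303 × 10^8 m³
Q = 1020 million m³/yr = 2.795 × 10^6 m³/d
t = ΔV / Q = 1.303 × 10^8 m³ / 2.795 × 10^6 m³/d = 46.61 d
t = 46.61 d ≈ 6.659 weeks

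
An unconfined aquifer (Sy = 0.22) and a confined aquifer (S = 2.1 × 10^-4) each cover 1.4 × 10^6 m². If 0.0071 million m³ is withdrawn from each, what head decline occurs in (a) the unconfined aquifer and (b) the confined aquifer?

ΔV = 0.0071 million m³ = 7100 m³
Unconfined: Δh_u = ΔV/(Sy·A) = 7100/(0.22 × 1.4 × 10^6) = 0.02305 m
Confined: Δh_c = ΔV/(S·A) = 7100/(2.1 × 10^-4 × 1.4 × 10^6) = 24.15 m

Δh_u ≈ 0.0231 m; Δh_c ≈ 24.1 m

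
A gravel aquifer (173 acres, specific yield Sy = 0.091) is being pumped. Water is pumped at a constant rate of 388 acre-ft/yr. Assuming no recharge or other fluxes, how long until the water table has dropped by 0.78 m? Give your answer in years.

t ≈ 0.104 years

A = 173 acres = 7.001 × 10^5 m²
ΔV = Sy × A × Δh = 0.091 × 7.001 × 10^5 × 0.78 = 49690 m³
Q = 388 acre-ft/yr = 1311 m³/d
t = ΔV / Q = 49690 m³ / 1311 m³/d = 37.9 d
t = 37.9 d ≈ 0.1038 years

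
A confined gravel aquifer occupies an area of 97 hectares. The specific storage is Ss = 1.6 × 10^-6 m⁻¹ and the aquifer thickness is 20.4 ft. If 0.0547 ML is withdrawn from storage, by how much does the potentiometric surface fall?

Δh ≈ 5.67 m

b = 20.4 ft = 6.218 m
S = Ss × b = 1.6 × 10^-6 m⁻¹ × 6.218 m = 9.949 × 10^-6
A = 97 hectares = 9.7 × 10^5 m²
ΔV = 0.0547 ML = 54.7 m³
Δh = ΔV / (S × A) = 54.7 m³ / (9.949 × 10^-6 × 9.7 × 10^5 m²) = 5.668 m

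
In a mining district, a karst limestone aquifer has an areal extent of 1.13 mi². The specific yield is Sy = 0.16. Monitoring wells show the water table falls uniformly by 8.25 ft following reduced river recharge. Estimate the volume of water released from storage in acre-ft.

ΔV ≈ 955 acre-ft

A = 1.13 mi² = 2.927 × 10^6 m²
Δh = 8.25 ft = 2.515 m
ΔV = Sy × A × Δh = 0.16 × 2.927 × 10^6 m² × 2.515 m = 1.178 × 10^6 m³
ΔV = 1.178 × 10^6 m³ = 954.6 acre-ft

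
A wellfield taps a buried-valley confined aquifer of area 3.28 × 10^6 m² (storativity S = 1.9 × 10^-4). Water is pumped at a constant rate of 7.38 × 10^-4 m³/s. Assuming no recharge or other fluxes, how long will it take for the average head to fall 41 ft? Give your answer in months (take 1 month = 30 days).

t ≈ 4.07 months

Δh = 41 ft = 12.5 m
ΔV = S × A × Δh = 1.9 × 10^-4 × 3.28 × 10^6 × 12.5 = 7788 m³
Q = 7.38 × 10^-4 m³/s = 63.76 m³/d
t = ΔV / Q = 7788 m³ / 63.76 m³/d = 122.1 d
t = 122.1 d ≈ 4.071 months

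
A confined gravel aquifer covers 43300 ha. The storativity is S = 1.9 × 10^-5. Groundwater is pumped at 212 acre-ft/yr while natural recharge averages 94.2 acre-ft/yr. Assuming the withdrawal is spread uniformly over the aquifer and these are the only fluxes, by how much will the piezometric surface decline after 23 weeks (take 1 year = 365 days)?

Δh ≈ 7.79 m

A = 43300 ha = 4.33 × 10^8 m²
Net abstraction = 212 − 94.2 = 117.8 acre-ft/yr
Q_net = 117.8 acre-ft/yr = 398.1 m³/d
t = 23 weeks = 161 d
ΔV = Q × t = 398.1 m³/d × 161 d = 64090 m³
Δh = ΔV / (S × A) = 64090 / (1.9 × 10^-5 × 4.33 × 10^8) = 7.791 m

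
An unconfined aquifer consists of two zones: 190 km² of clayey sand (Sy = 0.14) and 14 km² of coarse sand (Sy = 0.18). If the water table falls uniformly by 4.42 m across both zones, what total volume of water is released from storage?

ΔV ≈ 1.29 × 10^8 m³

A₁ = 190 km² = 1.9 × 10^8 m²; A₂ = 14 km² = 1.4 × 10^7 m²
ΔV₁ = 0.14 × 1.9 × 10^8 × 4.42 = 1.176 × 10^8 m³
ΔV₂ = 0.18 × 1.4 × 10^7 × 4.42 = 1.114 × 10^7 m³
ΔV = ΔV₁ + ΔV₂ = 1.287 × 10^8 m³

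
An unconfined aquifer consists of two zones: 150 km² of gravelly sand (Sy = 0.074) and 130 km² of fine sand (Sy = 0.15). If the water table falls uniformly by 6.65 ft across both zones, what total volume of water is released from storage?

A₁ = 150 km² = 1.5 × 10^8 m²; A₂ = 130 km² = 1.3 × 10^8 m²
Δh = 6.65 ft = 2.027 m
ΔV₁ = 0.074 × 1.5 × 10^8 × 2.027 = 2.25 × 10^7 m³
ΔV₂ = 0.15 × 1.3 × 10^8 × 2.027 = 3.952 × 10^7 m³
ΔV = ΔV₁ + ΔV₂ = 6.202 × 10^7 m³

ΔV ≈ 6.2 × 10^7 m³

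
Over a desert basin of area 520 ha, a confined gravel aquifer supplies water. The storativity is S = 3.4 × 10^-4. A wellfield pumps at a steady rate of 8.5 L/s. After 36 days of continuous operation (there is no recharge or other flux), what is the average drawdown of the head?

Δh ≈ 15 m

A = 520 ha = 5.2 × 10^6 m²
Q = 8.5 L/s = 734.4 m³/d
ΔV = Q × t = 734.4 m³/d × 36 d = 26440 m³
Δh = ΔV / (S × A) = 26440 / (3.4 × 10^-4 × 5.2 × 10^6) = 14.95 m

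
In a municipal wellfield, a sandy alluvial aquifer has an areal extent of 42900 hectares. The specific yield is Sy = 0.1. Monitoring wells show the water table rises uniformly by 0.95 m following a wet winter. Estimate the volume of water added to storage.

A = 42900 hectares = 4.29 × 10^8 m²
ΔV = Sy × A × Δh = 0.1 × 4.29 × 10^8 m² × 0.95 m = 4.075 × 10^7 m³

ΔV ≈ 4.08 × 10^7 m³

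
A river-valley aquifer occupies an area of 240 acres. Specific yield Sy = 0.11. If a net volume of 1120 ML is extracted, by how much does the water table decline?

A = 240 acres = 9.712 × 10^5 m²
ΔV = 1120 ML = 1.12 × 10^6 m³
Δh = ΔV / (Sy × A) = 1.12 × 10^6 m³ / (0.11 × 9.712 × 10^5 m²) = 10.48 m

Δh ≈ 10.5 m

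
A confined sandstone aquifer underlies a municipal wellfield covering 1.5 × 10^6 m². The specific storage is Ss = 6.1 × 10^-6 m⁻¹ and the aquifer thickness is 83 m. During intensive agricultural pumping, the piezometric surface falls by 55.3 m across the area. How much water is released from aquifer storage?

S = Ss × b = 6.1 × 10^-6 m⁻¹ × 83 m = 5.063 × 10^-4
ΔV = S × A × Δh = 5.063 × 10^-4 × 1.5 × 10^6 m² × 55.3 m = 42000 m³

ΔV ≈ 42000 m³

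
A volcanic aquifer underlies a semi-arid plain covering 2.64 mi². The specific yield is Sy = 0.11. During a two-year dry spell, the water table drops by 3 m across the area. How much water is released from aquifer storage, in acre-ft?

ΔV ≈ 1830 acre-ft

A = 2.64 mi² = 6.838 × 10^6 m²
ΔV = Sy × A × Δh = 0.11 × 6.838 × 10^6 m² × 3 m = 2.256 × 10^6 m³
ΔV = 2.256 × 10^6 m³ = 1829 acre-ft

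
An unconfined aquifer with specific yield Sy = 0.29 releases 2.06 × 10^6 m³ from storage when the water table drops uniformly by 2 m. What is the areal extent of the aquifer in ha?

A = ΔV / (Sy × Δh) = 2.06 × 10^6 / (0.29 × 2) = 3.552 × 10^6 m²
A = 3.552 × 10^6 m² = 355.2 ha

A ≈ 355 ha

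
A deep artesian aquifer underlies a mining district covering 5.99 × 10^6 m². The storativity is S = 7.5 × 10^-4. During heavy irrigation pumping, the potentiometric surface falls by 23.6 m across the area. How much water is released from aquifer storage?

ΔV ≈ 1.06 × 10^5 m³

ΔV = S × A × Δh = 7.5 × 10^-4 × 5.99 × 10^6 m² × 23.6 m = 1.06 × 10^5 m³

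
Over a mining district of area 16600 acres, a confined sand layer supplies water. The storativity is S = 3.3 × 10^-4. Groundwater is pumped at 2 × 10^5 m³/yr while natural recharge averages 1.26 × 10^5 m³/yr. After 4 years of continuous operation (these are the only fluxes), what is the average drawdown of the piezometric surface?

Δh ≈ 13.4 m

A = 16600 acres = 6.718 × 10^7 m²
Net abstraction = 2 × 10^5 − 1.26 × 10^5 = 74000 m³/yr
Q_net = 74000 m³/yr = 202.7 m³/d
t = 4 years = 1460 d
ΔV = Q × t = 202.7 m³/d × 1460 d = 2.96 × 10^5 m³
Δh = ΔV / (S × A) = 2.96 × 10^5 / (3.3 × 10^-4 × 6.718 × 10^7) = 13.35 m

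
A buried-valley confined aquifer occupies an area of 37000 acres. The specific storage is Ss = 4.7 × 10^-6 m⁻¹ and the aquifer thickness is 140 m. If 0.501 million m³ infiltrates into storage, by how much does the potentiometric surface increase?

Δh ≈ 5.09 m

S = Ss × b = 4.7 × 10^-6 m⁻¹ × 140 m = 6.58 × 10^-4
A = 37000 acres = 1.497 × 10^8 m²
ΔV = 0.501 million m³ = 5.01 × 10^5 m³
Δh = ΔV / (S × A) = 5.01 × 10^5 m³ / (6.58 × 10^-4 × 1.497 × 10^8 m²) = 5.085 m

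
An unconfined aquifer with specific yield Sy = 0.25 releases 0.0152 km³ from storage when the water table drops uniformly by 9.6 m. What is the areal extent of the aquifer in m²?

A ≈ 6.33 × 10^6 m²

ΔV = 0.0152 km³ = 1.52 × 10^7 m³
A = ΔV / (Sy × Δh) = 1.52 × 10^7 / (0.25 × 9.6) = 6.333 × 10^6 m²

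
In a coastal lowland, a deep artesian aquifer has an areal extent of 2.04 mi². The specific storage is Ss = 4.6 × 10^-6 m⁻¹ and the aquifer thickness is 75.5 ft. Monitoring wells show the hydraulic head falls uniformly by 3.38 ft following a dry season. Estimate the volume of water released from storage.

b = 75.5 ft = 23.01 m
S = Ss × b = 4.6 × 10^-6 m⁻¹ × 23.01 m = 1.059 × 10^-4
A = 2.04 mi² = 5.284 × 10^6 m²
Δh = 3.38 ft = 1.03 m
ΔV = S × A × Δh = 1.059 × 10^-4 × 5.284 × 10^6 m² × 1.03 m = 576.2 m³

ΔV ≈ 576 m³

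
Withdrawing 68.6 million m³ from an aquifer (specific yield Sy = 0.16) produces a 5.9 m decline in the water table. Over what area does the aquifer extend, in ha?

A ≈ 7270 ha

ΔV = 68.6 million m³ = 6.86 × 10^7 m³
A = ΔV / (Sy × Δh) = 6.86 × 10^7 / (0.16 × 5.9) = 7.267 × 10^7 m²
A = 7.267 × 10^7 m² = 7267 ha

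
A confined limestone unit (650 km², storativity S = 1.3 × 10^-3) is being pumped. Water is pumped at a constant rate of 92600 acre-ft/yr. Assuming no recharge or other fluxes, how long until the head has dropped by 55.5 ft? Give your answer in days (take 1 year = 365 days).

t ≈ 45.7 days

A = 650 km² = 6.5 × 10^8 m²
Δh = 55.5 ft = 16.92 m
ΔV = S × A × Δh = 0.0013 × 6.5 × 10^8 × 16.92 = 1.429 × 10^7 m³
Q = 92600 acre-ft/yr = 3.129 × 10^5 m³/d
t = ΔV / Q = 1.429 × 10^7 m³ / 3.129 × 10^5 m³/d = 45.68 d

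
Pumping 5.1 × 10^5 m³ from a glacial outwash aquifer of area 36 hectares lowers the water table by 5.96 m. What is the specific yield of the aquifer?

Sy ≈ 0.24

A = 36 hectares = 3.6 × 10^5 m²
Sy = ΔV / (A × Δh) = 5.1 × 10^5 m³ / (3.6 × 10^5 m² × 5.96 m) = 0.2377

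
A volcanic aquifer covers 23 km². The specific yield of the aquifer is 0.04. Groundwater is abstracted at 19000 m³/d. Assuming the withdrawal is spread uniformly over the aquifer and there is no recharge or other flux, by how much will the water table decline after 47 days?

A = 23 km² = 2.3 × 10^7 m²
ΔV = Q × t = 19000 m³/d × 47 d = 8.93 × 10^5 m³
Δh = ΔV / (Sy × A) = 8.93 × 10^5 / (0.04 × 2.3 × 10^7) = 0.9707 m

Δh ≈ 0.971 m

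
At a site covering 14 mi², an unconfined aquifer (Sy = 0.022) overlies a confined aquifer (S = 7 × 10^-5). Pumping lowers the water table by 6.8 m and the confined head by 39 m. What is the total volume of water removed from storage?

A = 14 mi² = 3.626 × 10^7 m²
Unconfined: ΔV_u = Sy × A × Δh_u = 0.022 × 3.626 × 10^7 × 6.8 = 5.424 × 10^6 m³
Confined: ΔV_c = S × A × Δh_c = 7 × 10^-5 × 3.626 × 10^7 × 39 = 98990 m³
Total ΔV = 5.424 × 10^6 + 98990 = 5.523 × 10^6 m³

ΔV ≈ 5.52 × 10^6 m³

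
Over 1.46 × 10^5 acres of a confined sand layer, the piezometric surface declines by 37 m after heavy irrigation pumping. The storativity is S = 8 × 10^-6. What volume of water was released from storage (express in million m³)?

ΔV ≈ 0.175 million m³

A = 1.46 × 10^5 acres = 5.908 × 10^8 m²
ΔV = S × A × Δh = 8 × 10^-6 × 5.908 × 10^8 m² × 37 m = 1.749 × 10^5 m³
ΔV = 1.749 × 10^5 m³ = 0.1749 million m³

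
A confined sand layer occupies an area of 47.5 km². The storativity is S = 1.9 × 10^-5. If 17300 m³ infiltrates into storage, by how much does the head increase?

Δh ≈ 19.2 m

A = 47.5 km² = 4.75 × 10^7 m²
Δh = ΔV / (S × A) = 17300 m³ / (1.9 × 10^-5 × 4.75 × 10^7 m²) = 19.17 m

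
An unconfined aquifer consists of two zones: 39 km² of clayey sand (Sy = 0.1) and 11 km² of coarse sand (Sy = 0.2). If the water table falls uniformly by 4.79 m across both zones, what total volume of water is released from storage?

ΔV ≈ 2.92 × 10^7 m³

A₁ = 39 km² = 3.9 × 10^7 m²; A₂ = 11 km² = 1.1 × 10^7 m²
ΔV₁ = 0.1 × 3.9 × 10^7 × 4.79 = 1.868 × 10^7 m³
ΔV₂ = 0.2 × 1.1 × 10^7 × 4.79 = 1.054 × 10^7 m³
ΔV = ΔV₁ + ΔV₂ = 2.922 × 10^7 m³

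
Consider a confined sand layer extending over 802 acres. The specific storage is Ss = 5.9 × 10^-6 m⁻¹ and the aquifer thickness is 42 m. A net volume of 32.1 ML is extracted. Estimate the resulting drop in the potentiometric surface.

Δh ≈ 39.9 m

S = Ss × b = 5.9 × 10^-6 m⁻¹ × 42 m = 2.478 × 10^-4
A = 802 acres = 3.246 × 10^6 m²
ΔV = 32.1 ML = 32100 m³
Δh = ΔV / (S × A) = 32100 m³ / (2.478 × 10^-4 × 3.246 × 10^6 m²) = 39.91 m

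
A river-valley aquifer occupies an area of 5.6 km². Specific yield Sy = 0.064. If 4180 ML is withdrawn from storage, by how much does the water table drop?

A = 5.6 km² = 5.6 × 10^6 m²
ΔV = 4180 ML = 4.18 × 10^6 m³
Δh = ΔV / (Sy × A) = 4.18 × 10^6 m³ / (0.064 × 5.6 × 10^6 m²) = 11.66 m

Δh ≈ 11.7 m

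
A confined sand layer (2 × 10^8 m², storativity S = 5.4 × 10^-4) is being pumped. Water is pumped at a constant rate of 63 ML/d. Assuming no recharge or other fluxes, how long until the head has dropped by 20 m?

ΔV = S × A × Δh = 5.4 × 10^-4 × 2 × 10^8 × 20 = 2.16 × 10^6 m³
Q = 63 ML/d = 63000 m³/d
t = ΔV / Q = 2.16 × 10^6 m³ / 63000 m³/d = 34.29 d

t ≈ 34.3 days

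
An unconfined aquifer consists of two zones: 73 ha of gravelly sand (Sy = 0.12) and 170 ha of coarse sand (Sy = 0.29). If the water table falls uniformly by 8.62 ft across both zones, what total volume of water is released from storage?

ΔV ≈ 1.53 × 10^6 m³

A₁ = 73 ha = 7.3 × 10^5 m²; A₂ = 170 ha = 1.7 × 10^6 m²
Δh = 8.62 ft = 2.627 m
ΔV₁ = 0.12 × 7.3 × 10^5 × 2.627 = 2.302 × 10^5 m³
ΔV₂ = 0.29 × 1.7 × 10^6 × 2.627 = 1.295 × 10^6 m³
ΔV = ΔV₁ + ΔV₂ = 1.525 × 10^6 m³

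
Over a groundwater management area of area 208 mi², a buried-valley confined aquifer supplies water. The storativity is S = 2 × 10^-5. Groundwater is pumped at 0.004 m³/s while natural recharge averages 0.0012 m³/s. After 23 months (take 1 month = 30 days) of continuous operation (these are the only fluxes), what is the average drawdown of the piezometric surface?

A = 208 mi² = 5.387 × 10^8 m²
Net abstraction = 0.004 − 0.0012 = 0.0028 m³/s
Q_net = 0.0028 m³/s = 241.9 m³/d
t = 23 months = 690 d
ΔV = Q × t = 241.9 m³/d × 690 d = 1.669 × 10^5 m³
Δh = ΔV / (S × A) = 1.669 × 10^5 / (2 × 10^-5 × 5.387 × 10^8) = 15.49 m

Δh ≈ 15.5 m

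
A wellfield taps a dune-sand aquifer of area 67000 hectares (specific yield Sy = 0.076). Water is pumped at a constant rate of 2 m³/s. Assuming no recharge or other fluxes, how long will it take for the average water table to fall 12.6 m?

A = 67000 hectares = 6.7 × 10^8 m²
ΔV = Sy × A × Δh = 0.076 × 6.7 × 10^8 × 12.6 = 6.416 × 10^8 m³
Q = 2 m³/s = 1.728 × 10^5 m³/d
t = ΔV / Q = 6.416 × 10^8 m³ / 1.728 × 10^5 m³/d = 3713 d

t ≈ 3710 days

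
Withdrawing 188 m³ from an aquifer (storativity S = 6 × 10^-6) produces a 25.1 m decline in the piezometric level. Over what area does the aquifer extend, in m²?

A = ΔV / (S × Δh) = 188 / (6 × 10^-6 × 25.1) = 1.248 × 10^6 m²

A ≈ 1.25 × 10^6 m²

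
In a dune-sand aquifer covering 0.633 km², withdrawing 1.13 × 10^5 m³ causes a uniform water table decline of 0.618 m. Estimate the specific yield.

A = 0.633 km² = 6.33 × 10^5 m²
Sy = ΔV / (A × Δh) = 1.13 × 10^5 m³ / (6.33 × 10^5 m² × 0.618 m) = 0.2889

Sy ≈ 0.29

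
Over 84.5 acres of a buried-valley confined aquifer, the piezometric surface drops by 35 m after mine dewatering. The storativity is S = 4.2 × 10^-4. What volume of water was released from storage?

A = 84.5 acres = 3.42 × 10^5 m²
ΔV = S × A × Δh = 4.2 × 10^-4 × 3.42 × 10^5 m² × 35 m = 5027 m³

ΔV ≈ 5030 m³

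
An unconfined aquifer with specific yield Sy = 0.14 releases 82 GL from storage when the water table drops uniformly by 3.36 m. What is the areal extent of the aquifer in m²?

ΔV = 82 GL = 8.2 × 10^7 m³
A = ΔV / (Sy × Δh) = 8.2 × 10^7 / (0.14 × 3.36) = 1.743 × 10^8 m²

A ≈ 1.74 × 10^8 m²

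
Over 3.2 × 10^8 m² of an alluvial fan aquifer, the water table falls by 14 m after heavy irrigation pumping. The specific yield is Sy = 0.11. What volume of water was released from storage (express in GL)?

ΔV = Sy × A × Δh = 0.11 × 3.2 × 10^8 m² × 14 m = 4.928 × 10^8 m³
ΔV = 4.928 × 10^8 m³ = 492.8 GL

ΔV ≈ 493 GL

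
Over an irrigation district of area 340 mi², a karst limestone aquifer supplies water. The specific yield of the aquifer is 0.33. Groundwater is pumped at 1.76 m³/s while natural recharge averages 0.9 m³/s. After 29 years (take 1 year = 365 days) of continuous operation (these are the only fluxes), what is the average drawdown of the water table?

A = 340 mi² = 8.806 × 10^8 m²
Net abstraction = 1.76 − 0.9 = 0.86 m³/s
Q_net = 0.86 m³/s = 74300 m³/d
t = 29 years = 10580 d
ΔV = Q × t = 74300 m³/d × 10580 d = 7.865 × 10^8 m³
Δh = ΔV / (Sy × A) = 7.865 × 10^8 / (0.33 × 8.806 × 10^8) = 2.707 m

Δh ≈ 2.71 m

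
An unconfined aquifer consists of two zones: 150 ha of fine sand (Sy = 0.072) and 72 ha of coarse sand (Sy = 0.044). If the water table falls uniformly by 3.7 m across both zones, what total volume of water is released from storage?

ΔV ≈ 5.17 × 10^5 m³

A₁ = 150 ha = 1.5 × 10^6 m²; A₂ = 72 ha = 7.2 × 10^5 m²
ΔV₁ = 0.072 × 1.5 × 10^6 × 3.7 = 3.996 × 10^5 m³
ΔV₂ = 0.044 × 7.2 × 10^5 × 3.7 = 1.172 × 10^5 m³
ΔV = ΔV₁ + ΔV₂ = 5.168 × 10^5 m³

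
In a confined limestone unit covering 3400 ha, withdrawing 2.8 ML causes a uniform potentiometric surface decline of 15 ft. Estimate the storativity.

S ≈ 1.8 × 10^-5

A = 3400 ha = 3.4 × 10^7 m²
Δh = 15 ft = 4.572 m
ΔV = 2.8 ML = 2800 m³
S = ΔV / (A × Δh) = 2800 m³ / (3.4 × 10^7 m² × 4.572 m) = 1.801 × 10^-5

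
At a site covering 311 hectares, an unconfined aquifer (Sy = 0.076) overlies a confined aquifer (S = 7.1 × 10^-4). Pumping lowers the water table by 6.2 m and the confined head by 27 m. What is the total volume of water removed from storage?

ΔV ≈ 1.53 × 10^6 m³

A = 311 hectares = 3.11 × 10^6 m²
Unconfined: ΔV_u = Sy × A × Δh_u = 0.076 × 3.11 × 10^6 × 6.2 = 1.465 × 10^6 m³
Confined: ΔV_c = S × A × Δh_c = 7.1 × 10^-4 × 3.11 × 10^6 × 27 = 59620 m³
Total ΔV = 1.465 × 10^6 + 59620 = 1.525 × 10^6 m³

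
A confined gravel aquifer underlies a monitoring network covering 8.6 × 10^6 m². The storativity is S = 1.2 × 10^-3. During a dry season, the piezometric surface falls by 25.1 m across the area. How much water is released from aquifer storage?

ΔV = S × A × Δh = 0.0012 × 8.6 × 10^6 m² × 25.1 m = 2.59 × 10^5 m³

ΔV ≈ 2.59 × 10^5 m³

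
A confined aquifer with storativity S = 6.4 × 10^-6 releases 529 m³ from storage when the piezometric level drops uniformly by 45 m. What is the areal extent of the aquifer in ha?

A = ΔV / (S × Δh) = 529 / (6.4 × 10^-6 × 45) = 1.837 × 10^6 m²
A = 1.837 × 10^6 m² = 183.7 ha

A ≈ 184 ha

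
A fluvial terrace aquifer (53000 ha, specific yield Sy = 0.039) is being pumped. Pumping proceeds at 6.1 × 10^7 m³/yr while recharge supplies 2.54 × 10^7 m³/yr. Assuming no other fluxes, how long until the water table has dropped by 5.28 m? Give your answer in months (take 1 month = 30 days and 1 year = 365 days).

A = 53000 ha = 5.3 × 10^8 m²
ΔV = Sy × A × Δh = 0.039 × 5.3 × 10^8 × 5.28 = 1.091 × 10^8 m³
Net withdrawal = 6.1 × 10^7 − 2.54 × 10^7 = 3.56 × 10^7 m³/yr = 97530 m³/d
t = ΔV / Q = 1.091 × 10^8 m³ / 97530 m³/d = 1119 d
t = 1119 d ≈ 37.3 months

t ≈ 37.3 months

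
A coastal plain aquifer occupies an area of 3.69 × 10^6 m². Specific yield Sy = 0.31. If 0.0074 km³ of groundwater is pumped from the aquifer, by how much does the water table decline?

Δh ≈ 6.47 m

ΔV = 0.0074 km³ = 7.4 × 10^6 m³
Δh = ΔV / (Sy × A) = 7.4 × 10^6 m³ / (0.31 × 3.69 × 10^6 m²) = 6.469 m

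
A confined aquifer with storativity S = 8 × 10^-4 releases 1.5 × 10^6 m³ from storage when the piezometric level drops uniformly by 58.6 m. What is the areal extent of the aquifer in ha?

A ≈ 3200 ha

A = ΔV / (S × Δh) = 1.5 × 10^6 / (8 × 10^-4 × 58.6) = 3.2 × 10^7 m²
A = 3.2 × 10^7 m² = 3200 ha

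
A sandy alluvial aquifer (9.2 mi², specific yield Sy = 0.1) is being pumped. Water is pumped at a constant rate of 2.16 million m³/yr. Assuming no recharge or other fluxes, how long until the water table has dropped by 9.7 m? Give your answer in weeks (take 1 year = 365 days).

t ≈ 558 weeks

A = 9.2 mi² = 2.383 × 10^7 m²
ΔV = Sy × A × Δh = 0.1 × 2.383 × 10^7 × 9.7 = 2.311 × 10^7 m³
Q = 2.16 million m³/yr = 5918 m³/d
t = ΔV / Q = 2.311 × 10^7 m³ / 5918 m³/d = 3906 d
t = 3906 d ≈ 558 weeks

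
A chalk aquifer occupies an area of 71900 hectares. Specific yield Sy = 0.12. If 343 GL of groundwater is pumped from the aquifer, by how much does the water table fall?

Δh ≈ 3.98 m

A = 71900 hectares = 7.19 × 10^8 m²
ΔV = 343 GL = 3.43 × 10^8 m³
Δh = ΔV / (Sy × A) = 3.43 × 10^8 m³ / (0.12 × 7.19 × 10^8 m²) = 3.975 m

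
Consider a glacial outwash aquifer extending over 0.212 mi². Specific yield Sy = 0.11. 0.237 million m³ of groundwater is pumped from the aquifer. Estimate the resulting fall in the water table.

A = 0.212 mi² = 5.491 × 10^5 m²
ΔV = 0.237 million m³ = 2.37 × 10^5 m³
Δh = ΔV / (Sy × A) = 2.37 × 10^5 m³ / (0.11 × 5.491 × 10^5 m²) = 3.924 m

Δh ≈ 3.92 m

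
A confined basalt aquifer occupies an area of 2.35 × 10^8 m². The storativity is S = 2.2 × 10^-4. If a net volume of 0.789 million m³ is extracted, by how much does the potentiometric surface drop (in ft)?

Δh ≈ 50.1 ft

ΔV = 0.789 million m³ = 7.89 × 10^5 m³
Δh = ΔV / (S × A) = 7.89 × 10^5 m³ / (2.2 × 10^-4 × 2.35 × 10^8 m²) = 15.26 m
Δh = 15.26 m = 50.07 ft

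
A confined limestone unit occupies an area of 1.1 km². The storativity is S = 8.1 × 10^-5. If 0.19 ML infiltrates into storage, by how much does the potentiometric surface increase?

A = 1.1 km² = 1.1 × 10^6 m²
ΔV = 0.19 ML = 190 m³
Δh = ΔV / (S × A) = 190 m³ / (8.1 × 10^-5 × 1.1 × 10^6 m²) = 2.132 m

Δh ≈ 2.13 m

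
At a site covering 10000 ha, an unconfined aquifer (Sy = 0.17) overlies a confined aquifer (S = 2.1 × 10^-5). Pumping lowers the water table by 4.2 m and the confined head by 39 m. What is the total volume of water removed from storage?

ΔV ≈ 7.15 × 10^7 m³

A = 10000 ha = 1 × 10^8 m²
Unconfined: ΔV_u = Sy × A × Δh_u = 0.17 × 1 × 10^8 × 4.2 = 7.14 × 10^7 m³
Confined: ΔV_c = S × A × Δh_c = 2.1 × 10^-5 × 1 × 10^8 × 39 = 81900 m³
Total ΔV = 7.14 × 10^7 + 81900 = 7.148 × 10^7 m³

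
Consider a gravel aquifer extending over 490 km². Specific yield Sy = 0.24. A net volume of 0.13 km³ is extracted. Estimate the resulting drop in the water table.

A = 490 km² = 4.9 × 10^8 m²
ΔV = 0.13 km³ = 1.3 × 10^8 m³
Δh = ΔV / (Sy × A) = 1.3 × 10^8 m³ / (0.24 × 4.9 × 10^8 m²) = 1.105 m

Δh ≈ 1.11 m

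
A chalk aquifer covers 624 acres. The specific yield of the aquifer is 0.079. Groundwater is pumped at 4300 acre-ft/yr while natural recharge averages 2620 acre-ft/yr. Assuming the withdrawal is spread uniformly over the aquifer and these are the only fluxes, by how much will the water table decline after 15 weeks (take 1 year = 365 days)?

A = 624 acres = 2.525 × 10^6 m²
Net abstraction = 4300 − 2620 = 1680 acre-ft/yr
Q_net = 1680 acre-ft/yr = 5677 m³/d
t = 15 weeks = 105 d
ΔV = Q × t = 5677 m³/d × 105 d = 5.961 × 10^5 m³
Δh = ΔV / (Sy × A) = 5.961 × 10^5 / (0.079 × 2.525 × 10^6) = 2.988 m

Δh ≈ 2.99 m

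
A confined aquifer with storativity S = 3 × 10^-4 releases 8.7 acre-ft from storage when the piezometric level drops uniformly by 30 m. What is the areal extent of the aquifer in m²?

ΔV = 8.7 acre-ft = 10730 m³
A = ΔV / (S × Δh) = 10730 / (3 × 10^-4 × 30) = 1.192 × 10^6 m²

A ≈ 1.19 × 10^6 m²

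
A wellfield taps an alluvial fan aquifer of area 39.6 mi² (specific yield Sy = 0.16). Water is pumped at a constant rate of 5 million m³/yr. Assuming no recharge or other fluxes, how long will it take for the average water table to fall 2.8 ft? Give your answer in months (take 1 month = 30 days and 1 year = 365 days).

t ≈ 34.1 months

A = 39.6 mi² = 1.026 × 10^8 m²
Δh = 2.8 ft = 0.8534 m
ΔV = Sy × A × Δh = 0.16 × 1.026 × 10^8 × 0.8534 = 1.401 × 10^7 m³
Q = 5 million m³/yr = 13700 m³/d
t = ΔV / Q = 1.401 × 10^7 m³ / 13700 m³/d = 1022 d
t = 1022 d ≈ 34.08 months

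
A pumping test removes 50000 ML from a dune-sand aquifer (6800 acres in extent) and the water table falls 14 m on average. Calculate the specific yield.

Sy ≈ 0.13

A = 6800 acres = 2.752 × 10^7 m²
ΔV = 50000 ML = 5 × 10^7 m³
Sy = ΔV / (A × Δh) = 5 × 10^7 m³ / (2.752 × 10^7 m² × 14 m) = 0.1298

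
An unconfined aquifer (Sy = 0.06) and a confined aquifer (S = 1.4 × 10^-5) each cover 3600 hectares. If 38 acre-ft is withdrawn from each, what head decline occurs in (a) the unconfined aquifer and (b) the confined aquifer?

A = 3600 hectares = 3.6 × 10^7 m²
ΔV = 38 acre-ft = 46870 m³
Unconfined: Δh_u = ΔV/(Sy·A) = 46870/(0.06 × 3.6 × 10^7) = 0.0217 m
Confined: Δh_c = ΔV/(S·A) = 46870/(1.4 × 10^-5 × 3.6 × 10^7) = 93 m

Δh_u ≈ 0.0217 m; Δh_c ≈ 93 m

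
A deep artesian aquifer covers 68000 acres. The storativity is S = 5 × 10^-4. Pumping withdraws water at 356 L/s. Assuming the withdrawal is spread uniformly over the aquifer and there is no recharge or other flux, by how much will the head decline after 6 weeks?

Δh ≈ 9.39 m

A = 68000 acres = 2.752 × 10^8 m²
Q = 356 L/s = 30760 m³/d
t = 6 weeks = 42 d
ΔV = Q × t = 30760 m³/d × 42 d = 1.292 × 10^6 m³
Δh = ΔV / (S × A) = 1.292 × 10^6 / (5 × 10^-4 × 2.752 × 10^8) = 9.389 m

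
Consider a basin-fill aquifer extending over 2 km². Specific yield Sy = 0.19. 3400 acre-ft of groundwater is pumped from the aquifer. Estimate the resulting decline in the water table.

A = 2 km² = 2 × 10^6 m²
ΔV = 3400 acre-ft = 4.194 × 10^6 m³
Δh = ΔV / (Sy × A) = 4.194 × 10^6 m³ / (0.19 × 2 × 10^6 m²) = 11.04 m

Δh ≈ 11 m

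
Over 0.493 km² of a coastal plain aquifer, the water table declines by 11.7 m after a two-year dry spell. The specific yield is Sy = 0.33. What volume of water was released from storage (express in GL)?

A = 0.493 km² = 4.93 × 10^5 m²
ΔV = Sy × A × Δh = 0.33 × 4.93 × 10^5 m² × 11.7 m = 1.903 × 10^6 m³
ΔV = 1.903 × 10^6 m³ = 1.903 GL

ΔV ≈ 1.9 GL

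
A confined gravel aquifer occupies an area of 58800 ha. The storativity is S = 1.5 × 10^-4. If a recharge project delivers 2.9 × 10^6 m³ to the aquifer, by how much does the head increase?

Δh ≈ 32.9 m

A = 58800 ha = 5.88 × 10^8 m²
Δh = ΔV / (S × A) = 2.9 × 10^6 m³ / (1.5 × 10^-4 × 5.88 × 10^8 m²) = 32.88 m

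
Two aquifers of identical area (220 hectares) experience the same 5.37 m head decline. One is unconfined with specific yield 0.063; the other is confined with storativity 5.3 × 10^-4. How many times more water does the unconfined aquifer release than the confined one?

A = 220 hectares = 2.2 × 10^6 m²
Unconfined: ΔV_u = Sy × A × Δh = 0.063 × 2.2 × 10^6 × 5.37 = 7.443 × 10^5 m³
Confined: ΔV_c = S × A × Δh = 5.3 × 10^-4 × 2.2 × 10^6 × 5.37 = 6261 m³
Ratio = ΔV_u / ΔV_c = Sy / S = 0.063 / 5.3 × 10^-4 = 118.9

ΔV_u / ΔV_c ≈ 119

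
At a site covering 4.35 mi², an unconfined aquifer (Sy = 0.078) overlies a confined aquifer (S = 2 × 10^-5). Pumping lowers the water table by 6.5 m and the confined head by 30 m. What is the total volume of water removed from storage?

A = 4.35 mi² = 1.127 × 10^7 m²
Unconfined: ΔV_u = Sy × A × Δh_u = 0.078 × 1.127 × 10^7 × 6.5 = 5.712 × 10^6 m³
Confined: ΔV_c = S × A × Δh_c = 2 × 10^-5 × 1.127 × 10^7 × 30 = 6760 m³
Total ΔV = 5.712 × 10^6 + 6760 = 5.719 × 10^6 m³

ΔV ≈ 5.72 × 10^6 m³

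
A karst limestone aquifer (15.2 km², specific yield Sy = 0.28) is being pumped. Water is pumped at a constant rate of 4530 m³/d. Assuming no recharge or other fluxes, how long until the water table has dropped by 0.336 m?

t ≈ 316 days

A = 15.2 km² = 1.52 × 10^7 m²
ΔV = Sy × A × Δh = 0.28 × 1.52 × 10^7 × 0.336 = 1.43 × 10^6 m³
t = ΔV / Q = 1.43 × 10^6 m³ / 4530 m³/d = 315.7 d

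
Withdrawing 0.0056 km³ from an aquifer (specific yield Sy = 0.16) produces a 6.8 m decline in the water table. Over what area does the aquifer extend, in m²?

A ≈ 5.15 × 10^6 m²

ΔV = 0.0056 km³ = 5.6 × 10^6 m³
A = ΔV / (Sy × Δh) = 5.6 × 10^6 / (0.16 × 6.8) = 5.147 × 10^6 m²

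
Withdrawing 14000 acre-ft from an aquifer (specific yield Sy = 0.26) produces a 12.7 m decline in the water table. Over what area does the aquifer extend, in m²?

ΔV = 14000 acre-ft = 1.727 × 10^7 m³
A = ΔV / (Sy × Δh) = 1.727 × 10^7 / (0.26 × 12.7) = 5.23 × 10^6 m²

A ≈ 5.23 × 10^6 m²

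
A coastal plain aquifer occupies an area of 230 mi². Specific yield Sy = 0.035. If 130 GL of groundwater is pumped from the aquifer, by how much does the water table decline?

A = 230 mi² = 5.957 × 10^8 m²
ΔV = 130 GL = 1.3 × 10^8 m³
Δh = ΔV / (Sy × A) = 1.3 × 10^8 m³ / (0.035 × 5.957 × 10^8 m²) = 6.235 m

Δh ≈ 6.24 m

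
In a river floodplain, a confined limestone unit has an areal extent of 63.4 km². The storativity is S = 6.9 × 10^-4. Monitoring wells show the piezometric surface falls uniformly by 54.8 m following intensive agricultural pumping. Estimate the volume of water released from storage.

ΔV ≈ 2.4 × 10^6 m³

A = 63.4 km² = 6.34 × 10^7 m²
ΔV = S × A × Δh = 6.9 × 10^-4 × 6.34 × 10^7 m² × 54.8 m = 2.397 × 10^6 m³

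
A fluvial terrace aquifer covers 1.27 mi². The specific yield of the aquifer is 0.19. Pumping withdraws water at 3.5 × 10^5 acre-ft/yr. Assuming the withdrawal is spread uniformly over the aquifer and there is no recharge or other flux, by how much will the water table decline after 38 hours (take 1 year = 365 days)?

A = 1.27 mi² = 3.289 × 10^6 m²
Q = 3.5 × 10^5 acre-ft/yr = 1.183 × 10^6 m³/d
t = 38 hours = 1.583 d
ΔV = Q × t = 1.183 × 10^6 m³/d × 1.583 d = 1.873 × 10^6 m³
Δh = ΔV / (Sy × A) = 1.873 × 10^6 / (0.19 × 3.289 × 10^6) = 2.997 m

Δh ≈ 3 m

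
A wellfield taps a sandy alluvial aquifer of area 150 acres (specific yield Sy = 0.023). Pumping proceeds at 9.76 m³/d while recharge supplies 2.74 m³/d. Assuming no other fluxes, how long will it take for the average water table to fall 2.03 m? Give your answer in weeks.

A = 150 acres = 6.07 × 10^5 m²
ΔV = Sy × A × Δh = 0.023 × 6.07 × 10^5 × 2.03 = 28340 m³
Net withdrawal = 9.76 − 2.74 = 7.02 m³/d
t = ΔV / Q = 28340 m³ / 7.02 m³/d = 4037 d
t = 4037 d ≈ 576.8 weeks

t ≈ 577 weeks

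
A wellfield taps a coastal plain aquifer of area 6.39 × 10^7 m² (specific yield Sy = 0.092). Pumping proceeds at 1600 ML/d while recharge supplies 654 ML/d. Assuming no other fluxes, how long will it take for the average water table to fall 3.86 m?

t ≈ 24 days

ΔV = Sy × A × Δh = 0.092 × 6.39 × 10^7 × 3.86 = 2.269 × 10^7 m³
Net withdrawal = 1600 − 654 = 946 ML/d = 9.46 × 10^5 m³/d
t = ΔV / Q = 2.269 × 10^7 m³ / 9.46 × 10^5 m³/d = 23.99 d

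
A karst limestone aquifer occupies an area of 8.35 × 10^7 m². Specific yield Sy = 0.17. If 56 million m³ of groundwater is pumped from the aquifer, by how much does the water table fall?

ΔV = 56 million m³ = 5.6 × 10^7 m³
Δh = ΔV / (Sy × A) = 5.6 × 10^7 m³ / (0.17 × 8.35 × 10^7 m²) = 3.945 m

Δh ≈ 3.95 m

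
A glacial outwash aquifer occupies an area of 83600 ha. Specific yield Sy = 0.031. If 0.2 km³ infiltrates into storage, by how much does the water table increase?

Δh ≈ 7.72 m

A = 83600 ha = 8.36 × 10^8 m²
ΔV = 0.2 km³ = 2 × 10^8 m³
Δh = ΔV / (Sy × A) = 2 × 10^8 m³ / (0.031 × 8.36 × 10^8 m²) = 7.717 m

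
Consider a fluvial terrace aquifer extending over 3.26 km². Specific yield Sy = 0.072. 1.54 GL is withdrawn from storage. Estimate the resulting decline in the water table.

Δh ≈ 6.56 m

A = 3.26 km² = 3.26 × 10^6 m²
ΔV = 1.54 GL = 1.54 × 10^6 m³
Δh = ΔV / (Sy × A) = 1.54 × 10^6 m³ / (0.072 × 3.26 × 10^6 m²) = 6.561 m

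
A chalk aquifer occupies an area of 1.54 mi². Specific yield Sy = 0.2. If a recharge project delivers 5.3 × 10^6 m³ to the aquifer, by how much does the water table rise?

Δh ≈ 6.64 m

A = 1.54 mi² = 3.989 × 10^6 m²
Δh = ΔV / (Sy × A) = 5.3 × 10^6 m³ / (0.2 × 3.989 × 10^6 m²) = 6.644 m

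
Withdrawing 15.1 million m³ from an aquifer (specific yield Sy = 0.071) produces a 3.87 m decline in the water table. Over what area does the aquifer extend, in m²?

ΔV = 15.1 million m³ = 1.51 × 10^7 m³
A = ΔV / (Sy × Δh) = 1.51 × 10^7 / (0.071 × 3.87) = 5.496 × 10^7 m²

A ≈ 5.5 × 10^7 m²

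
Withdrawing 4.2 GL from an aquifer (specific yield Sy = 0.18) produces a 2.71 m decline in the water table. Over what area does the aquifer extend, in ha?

A ≈ 861 ha

ΔV = 4.2 GL = 4.2 × 10^6 m³
A = ΔV / (Sy × Δh) = 4.2 × 10^6 / (0.18 × 2.71) = 8.61 × 10^6 m²
A = 8.61 × 10^6 m² = 861 ha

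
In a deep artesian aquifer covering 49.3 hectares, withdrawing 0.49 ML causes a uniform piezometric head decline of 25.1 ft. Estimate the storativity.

A = 49.3 hectares = 4.93 × 10^5 m²
Δh = 25.1 ft = 7.65 m
ΔV = 0.49 ML = 490 m³
S = ΔV / (A × Δh) = 490 m³ / (4.93 × 10^5 m² × 7.65 m) = 1.299 × 10^-4

S ≈ 1.3 × 10^-4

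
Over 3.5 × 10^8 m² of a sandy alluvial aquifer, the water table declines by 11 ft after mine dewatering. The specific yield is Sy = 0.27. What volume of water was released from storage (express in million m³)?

ΔV ≈ 317 million m³

Δh = 11 ft = 3.353 m
ΔV = Sy × A × Δh = 0.27 × 3.5 × 10^8 m² × 3.353 m = 3.168 × 10^8 m³
ΔV = 3.168 × 10^8 m³ = 316.8 million m³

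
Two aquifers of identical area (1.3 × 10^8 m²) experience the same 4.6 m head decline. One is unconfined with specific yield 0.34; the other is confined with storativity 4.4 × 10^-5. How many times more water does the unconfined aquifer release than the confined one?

ΔV_u / ΔV_c ≈ 7730

Unconfined: ΔV_u = Sy × A × Δh = 0.34 × 1.3 × 10^8 × 4.6 = 2.033 × 10^8 m³
Confined: ΔV_c = S × A × Δh = 4.4 × 10^-5 × 1.3 × 10^8 × 4.6 = 26310 m³
Ratio = ΔV_u / ΔV_c = Sy / S = 0.34 / 4.4 × 10^-5 = 7727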